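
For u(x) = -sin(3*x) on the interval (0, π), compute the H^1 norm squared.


||u||_{H^1(0,π)}^2 = 5*π

u'(x) = -3*cos(3*x).
Expand u² and (u')² and integrate term by term on (0, π), using: for integers n ≥ 1, ∫_0^π sin²(nx) dx = ∫_0^π cos²(nx) dx = π/2; for n ≠ n', ∫_0^π sin(nx)sin(n'x) dx = ∫_0^π cos(nx)cos(n'x) dx = 0; and by product-to-sum, ∫_0^π sin(nx)cos(n'x) dx = ½∫_0^π [sin((n+n')x) + sin((n−n')x)] dx, which is 0 when n+n' is even and 2n/(n²−n'²) when n+n' is odd (it need not vanish on (0, π)).
  u² squared terms: (-1)²·∫sin(3x)² dx = 1·π/2 = π/2.
  So ∫_0^π u² dx = π/2.
  (u')² squared terms: (-3)²·∫cos(3x)² dx = 9·π/2 = 9*π/2.
  So ∫_0^π (u')² dx = 9*π/2.
||u||_{H^1}^2 = (π/2) + (9*π/2) = 5*π.


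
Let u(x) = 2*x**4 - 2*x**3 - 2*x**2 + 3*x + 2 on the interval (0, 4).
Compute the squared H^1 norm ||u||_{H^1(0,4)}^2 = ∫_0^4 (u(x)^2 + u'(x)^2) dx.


||u||_{H^1}^2 = 43534364/315

The H^1 norm (squared) on an interval (0, L) is
  ||u||_{H^1}^2 = ∫_0^L u(x)^2 dx + ∫_0^L u'(x)^2 dx.
Compute u'(x) = 8*x**3 - 6*x**2 - 4*x + 3.
Then u(x)^2 = 4*x**8 - 8*x**7 - 4*x**6 + 20*x**5 - 20*x**3 + x**2 + 12*x + 4 and u'(x)^2 = 64*x**6 - 96*x**5 - 28*x**4 + 96*x**3 - 20*x**2 - 24*x + 9.
Integrate each monomial from 0 to 4 using ∫_0^4 c·x^n dx = c·4^(n+1)/(n+1):
  ∫_0^4 u(x)^2 dx = ∫_0^4 (4*x^8 - 8*x^7 - 4*x^6 + 20*x^5 - 20*x^3 + x^2 + 12*x + 4) dx. Term by term:
    ∫_0^4 4*x^8 dx = 1048576/9;  ∫_0^4 -8*x^7 dx = -65536;  ∫_0^4 -4*x^6 dx = -65536/7;
    ∫_0^4 20*x^5 dx = 40960/3;  ∫_0^4 -20*x^3 dx = -1280;  ∫_0^4 x^2 dx = 64/3;
    ∫_0^4 12*x dx = 96;  ∫_0^4 4 dx = 16.
  Sum: 1048576/9 − 65536 − 65536/7 + 40960/3 − 1280 + 64/3 + 96 + 16 = 3409360/63.
  ∫_0^4 u'(x)^2 dx = ∫_0^4 (64*x^6 - 96*x^5 - 28*x^4 + 96*x^3 - 20*x^2 - 24*x + 9) dx. Term by term:
    ∫_0^4 64*x^6 dx = 1048576/7;  ∫_0^4 -96*x^5 dx = -65536;  ∫_0^4 -28*x^4 dx = -28672/5;
    ∫_0^4 96*x^3 dx = 6144;  ∫_0^4 -20*x^2 dx = -1280/3;  ∫_0^4 -24*x dx = -192;
    ∫_0^4 9 dx = 36.
  Sum: 1048576/7 − 65536 − 28672/5 + 6144 − 1280/3 − 192 + 36 = 8829188/105.
Adding: ||u||_{H^1}^2 = 3409360/63 + 8829188/105 = 43534364/315.


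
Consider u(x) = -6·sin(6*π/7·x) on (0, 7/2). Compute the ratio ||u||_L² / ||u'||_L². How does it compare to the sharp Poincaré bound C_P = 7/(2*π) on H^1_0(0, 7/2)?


||u||_L² / ||u'||_L² = 7/(6*π) < C_P = 7/(2*π).

u(x) = -6·sin(6*π/7·x), so u'(x) = -36*π*cos(6*π*x/7)/7.
Writing u(x) = A·sin(kπx/L) with A = -6 and k = 3, use ∫_0^L sin²(kπx/L) dx = L/2 and ∫_0^L cos²(kπx/L) dx = L/2.
u² = 36·sin²(6*π/7·x) and (u')² = 1296*π^2/49·cos²(6*π/7·x), and each of sin², cos² integrates to L/2 = 7/4 over (0, 7/2).
∫_0^7/2 u² dx = 63, so ||u||_L² = 3*sqrt(7).
∫_0^7/2 (u')² dx = 324*π^2/7, so ||u'||_L² = 18*sqrt(7)*π/7.
Ratio ||u||_L² / ||u'||_L² = 7/(6*π).
Sharp Poincaré constant on H^1_0(0, 7/2) is C_P = L/π = 7/(2*π), achieved by sin(2*π/7·x).
This is the k = 3 harmonic; the ratio L/(kπ) is strictly less than C_P = L/π, consistent with the sharp inequality ||u||_L² ≤ C_P ||u'||_L².


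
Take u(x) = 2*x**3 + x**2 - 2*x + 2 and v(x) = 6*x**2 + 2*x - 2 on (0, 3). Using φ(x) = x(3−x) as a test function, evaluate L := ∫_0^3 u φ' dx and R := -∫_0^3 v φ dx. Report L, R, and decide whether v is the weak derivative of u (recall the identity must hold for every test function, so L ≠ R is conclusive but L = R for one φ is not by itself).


LHS = -387/5, RHS = -387/5. Yes, v = u' weakly.

u(x) = 2*x**3 + x**2 - 2*x + 2, classical derivative u'(x) = 6*x**2 + 2*x - 2.
φ(x) = x(3−x), so φ'(x) = 3 - 2*x.
Note φ(0) = φ(3) = 0, so the boundary term u·φ vanishes.
LHS = ∫_0^3 u(x) φ'(x) dx = ∫_0^3 (-4*x^4 + 4*x^3 + 7*x^2 - 10*x + 6) dx. Term by term:
  ∫_0^3 -4*x^4 dx = -972/5;  ∫_0^3 4*x^3 dx = 81;  ∫_0^3 7*x^2 dx = 63;
  ∫_0^3 -10*x dx = -45;  ∫_0^3 6 dx = 18.
Sum: -972/5 + 81 + 63 − 45 + 18 = -387/5.
So LHS = -387/5.
∫_0^3 v(x) φ(x) dx = ∫_0^3 (-6*x^4 + 16*x^3 + 8*x^2 - 6*x) dx. Term by term:
  ∫_0^3 -6*x^4 dx = -1458/5;  ∫_0^3 16*x^3 dx = 324;  ∫_0^3 8*x^2 dx = 72;
  ∫_0^3 -6*x dx = -27.
Sum: -1458/5 + 324 + 72 − 27 = 387/5.
So RHS = -∫_0^3 v(x) φ(x) dx = -387/5.
LHS = RHS, so the identity holds for this test φ.
Moreover u is smooth here and v(x) = u'(x) = 6*x**2 + 2*x - 2 pointwise, so the identity holds for every test function. Hence v is the weak derivative of u.


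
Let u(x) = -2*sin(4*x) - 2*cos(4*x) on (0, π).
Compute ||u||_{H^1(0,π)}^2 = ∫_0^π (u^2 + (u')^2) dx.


||u||_{H^1(0,π)}^2 = 68*π

u'(x) = 8*sin(4*x) - 8*cos(4*x).
Expand u² and (u')² and integrate term by term on (0, π), using: for integers n ≥ 1, ∫_0^π sin²(nx) dx = ∫_0^π cos²(nx) dx = π/2; for n ≠ n', ∫_0^π sin(nx)sin(n'x) dx = ∫_0^π cos(nx)cos(n'x) dx = 0; and by product-to-sum, ∫_0^π sin(nx)cos(n'x) dx = ½∫_0^π [sin((n+n')x) + sin((n−n')x)] dx, which is 0 when n+n' is even and 2n/(n²−n'²) when n+n' is odd (it need not vanish on (0, π)).
  u² squared terms: (-2)²·∫cos(4x)² dx = 4·π/2 = 2*π;  (-2)²·∫sin(4x)² dx = 4·π/2 = 2*π.
  u² cross terms: 2·(-2)·(-2)·∫cos(4x)·sin(4x) dx = 8·(0) = 0.
  So ∫_0^π u² dx = 2*π + 2*π + 0 = 4*π.
  (u')² squared terms: (-8)²·∫cos(4x)² dx = 64·π/2 = 32*π;  (8)²·∫sin(4x)² dx = 64·π/2 = 32*π.
  (u')² cross terms: 2·(-8)·(8)·∫cos(4x)·sin(4x) dx = -128·(0) = 0.
  So ∫_0^π (u')² dx = 32*π + 32*π + 0 = 64*π.
||u||_{H^1}^2 = (4*π) + (64*π) = 68*π.


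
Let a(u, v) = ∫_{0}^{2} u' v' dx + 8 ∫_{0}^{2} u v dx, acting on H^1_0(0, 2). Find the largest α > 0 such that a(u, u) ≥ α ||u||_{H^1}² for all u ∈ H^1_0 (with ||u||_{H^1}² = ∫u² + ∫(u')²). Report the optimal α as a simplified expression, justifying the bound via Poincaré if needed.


α = 1

Coercivity of a(·,·) on H^1_0(0, 2) means a(u, u) ≥ α ||u||_{H^1}² for every u ∈ H^1_0.
The interval has length L = 2, and Poincaré/coercivity depend only on L. Here a(u, u) = ∫(u')² + (8)·∫u².
Here c = 8 ≥ 1, so a(u,u) = ∫(u')² + c∫u² ≥ ∫(u')² + ∫u² = ||u||_{H^1}², i.e. α = 1 works. No larger α is possible: a(u,u) ≥ α||u||_{H^1}² means (1−α)∫(u')² ≥ (α−c)∫u², and for the modes u_n = sin(nπ(x−x₀)/L) (x₀ the left endpoint) one has ∫u_n²/∫(u_n')² = (L/(nπ))² → 0, so a(u_n,u_n)/||u_n||_{H^1}² → 1. Hence the optimal constant is α = 1.
Therefore α = 1.


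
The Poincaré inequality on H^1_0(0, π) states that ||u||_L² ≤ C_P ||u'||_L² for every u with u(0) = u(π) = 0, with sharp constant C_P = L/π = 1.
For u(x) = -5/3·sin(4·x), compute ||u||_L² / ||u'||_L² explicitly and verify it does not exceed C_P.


||u||_L² / ||u'||_L² = 1/4 < C_P = 1.

u(x) = -5/3·sin(4·x), so u'(x) = -20*cos(4*x)/3.
Writing u(x) = A·sin(kπx/L) with A = -5/3 and k = 4, use ∫_0^L sin²(kπx/L) dx = L/2 and ∫_0^L cos²(kπx/L) dx = L/2.
u² = 25/9·sin²(4·x) and (u')² = 400/9·cos²(4·x), and each of sin², cos² integrates to L/2 = π/2 over (0, π).
∫_0^π u² dx = 25*π/18, so ||u||_L² = 5*sqrt(2)*sqrt(π)/6.
∫_0^π (u')² dx = 200*π/9, so ||u'||_L² = 10*sqrt(2)*sqrt(π)/3.
Ratio ||u||_L² / ||u'||_L² = 1/4.
Sharp Poincaré constant on H^1_0(0, π) is C_P = L/π = 1, achieved by sin(x).
This is the k = 4 harmonic; the ratio L/(kπ) is strictly less than C_P = L/π, consistent with the sharp inequality ||u||_L² ≤ C_P ||u'||_L².


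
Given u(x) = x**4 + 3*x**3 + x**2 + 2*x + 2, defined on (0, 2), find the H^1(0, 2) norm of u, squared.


||u||_{H^1}^2 = 880384/315

The H^1 norm (squared) on an interval (0, L) is
  ||u||_{H^1}^2 = ∫_0^L u(x)^2 dx + ∫_0^L u'(x)^2 dx.
Compute u'(x) = 4*x**3 + 9*x**2 + 2*x + 2.
Then u(x)^2 = x**8 + 6*x**7 + 11*x**6 + 10*x**5 + 17*x**4 + 16*x**3 + 8*x**2 + 8*x + 4 and u'(x)^2 = 16*x**6 + 72*x**5 + 97*x**4 + 52*x**3 + 40*x**2 + 8*x + 4.
Integrate each monomial from 0 to 2 using ∫_0^2 c·x^n dx = c·2^(n+1)/(n+1):
  ∫_0^2 u(x)^2 dx = ∫_0^2 (x^8 + 6*x^7 + 11*x^6 + 10*x^5 + 17*x^4 + 16*x^3 + 8*x^2 + 8*x + 4) dx. Term by term:
    ∫_0^2 x^8 dx = 512/9;  ∫_0^2 6*x^7 dx = 192;  ∫_0^2 11*x^6 dx = 1408/7;
    ∫_0^2 10*x^5 dx = 320/3;  ∫_0^2 17*x^4 dx = 544/5;  ∫_0^2 16*x^3 dx = 64;
    ∫_0^2 8*x^2 dx = 64/3;  ∫_0^2 8*x dx = 16;  ∫_0^2 4 dx = 8.
  Sum: 512/9 + 192 + 1408/7 + 320/3 + 544/5 + 64 + 64/3 + 16 + 8 = 244072/315.
  ∫_0^2 u'(x)^2 dx = ∫_0^2 (16*x^6 + 72*x^5 + 97*x^4 + 52*x^3 + 40*x^2 + 8*x + 4) dx. Term by term:
    ∫_0^2 16*x^6 dx = 2048/7;  ∫_0^2 72*x^5 dx = 768;  ∫_0^2 97*x^4 dx = 3104/5;
    ∫_0^2 52*x^3 dx = 208;  ∫_0^2 40*x^2 dx = 320/3;  ∫_0^2 8*x dx = 16;
    ∫_0^2 4 dx = 8.
  Sum: 2048/7 + 768 + 3104/5 + 208 + 320/3 + 16 + 8 = 212104/105.
Adding: ||u||_{H^1}^2 = 244072/315 + 212104/105 = 880384/315.


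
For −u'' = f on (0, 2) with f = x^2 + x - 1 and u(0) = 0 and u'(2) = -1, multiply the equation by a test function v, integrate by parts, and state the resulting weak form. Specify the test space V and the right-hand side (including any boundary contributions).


V = {v ∈ H^1(0, 2) : v(0) = 0} (test functions vanish at x = 0 where u is specified); weak form: ∫_0^2 u'v' dx = ∫_0^2 (x^2 + x - 1) v dx − v(2) for all v ∈ V.

Multiply both sides by a test function v and integrate from 0 to 2:
  ∫_0^2 −u''(x) v(x) dx = ∫_0^2 f(x) v(x) dx.
Integrate the LHS by parts once:
  ∫_0^2 −u'' v dx = −[u'(x) v(x)]_0^2 + ∫_0^2 u'(x) v'(x) dx.
Thus ∫_0^2 u'(x) v'(x) dx = ∫_0^2 f(x) v(x) dx + [u'(x) v(x)]_0^2.
Choose V so that boundary terms are either known or forced to vanish.
Mixed BC: u(0) = 0 (Dirichlet) and u'(2) = -1 (Neumann). Define V = {v ∈ H^1(0, 2) : v(0) = 0}. Then [u' v]_0^2 = u'(2)·v(2) − u'(0)·0 = − v(2).
Weak formulation: find u (satisfying any essential BC) such that ∫_0^2 u'(x) v'(x) dx = ∫_0^2 f v dx − v(2) for all v ∈ V (Dirichlet at 0 absorbed into V; Neumann datum at x = 2 contributes the boundary term).
Substituting f(x) = x^2 + x - 1, the right-hand side is ∫_0^2 (x^2 + x - 1) v dx − v(2).


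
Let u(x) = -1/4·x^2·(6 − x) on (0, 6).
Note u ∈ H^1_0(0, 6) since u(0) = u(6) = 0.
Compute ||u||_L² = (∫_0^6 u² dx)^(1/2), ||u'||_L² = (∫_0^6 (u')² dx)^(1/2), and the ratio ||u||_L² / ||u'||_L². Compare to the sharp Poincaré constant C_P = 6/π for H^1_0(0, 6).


||u||_L² / ||u'||_L² = 3*sqrt(14)/7 < C_P = 6/π.

u(x) = -1/4·x^2·(6 − x), so u'(x) = 3*x*(x - 4)/4.
u(x) = -1/4·x^2·(6 − x) vanishes at x = 0 and x = 6, so u ∈ H^1_0(0, 6). Differentiate via the product rule and integrate the resulting polynomials term by term.
  ∫_0^6 u² dx = ∫_0^6 (x^6/16 - 3*x^5/4 + 9*x^4/4) dx. Term by term:
    ∫_0^6 x^6/16 dx = 17496/7;  ∫_0^6 -3*x^5/4 dx = -5832;  ∫_0^6 9*x^4/4 dx = 17496/5.
  Sum: 17496/7 − 5832 + 17496/5 = 5832/35.
  ∫_0^6 (u')² dx = ∫_0^6 (9*x^4/16 - 9*x^3/2 + 9*x^2) dx. Term by term:
    ∫_0^6 9*x^4/16 dx = 4374/5;  ∫_0^6 -9*x^3/2 dx = -1458;  ∫_0^6 9*x^2 dx = 648.
  Sum: 4374/5 − 1458 + 648 = 324/5.
∫_0^6 u² dx = 5832/35, so ||u||_L² = 54*sqrt(70)/35.
∫_0^6 (u')² dx = 324/5, so ||u'||_L² = 18*sqrt(5)/5.
Ratio ||u||_L² / ||u'||_L² = 3*sqrt(14)/7.
Sharp Poincaré constant on H^1_0(0, 6) is C_P = L/π = 6/π, achieved by sin(π/6·x).
A polynomial bump cannot attain the sharp Poincaré constant (only the first sine eigenfunction does), so the ratio is strictly less than C_P, consistent with ||u||_L² ≤ C_P ||u'||_L².


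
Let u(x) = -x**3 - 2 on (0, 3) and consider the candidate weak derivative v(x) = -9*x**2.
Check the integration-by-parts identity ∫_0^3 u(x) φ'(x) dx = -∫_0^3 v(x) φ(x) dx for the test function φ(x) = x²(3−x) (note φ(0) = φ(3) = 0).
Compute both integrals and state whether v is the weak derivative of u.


LHS = 729/10, RHS = 2187/10. No, v is not the weak derivative of u.

u(x) = -x**3 - 2, classical derivative u'(x) = -3*x**2.
φ(x) = x²(3−x), so φ'(x) = 3*x*(2 - x).
Note φ(0) = φ(3) = 0, so the boundary term u·φ vanishes.
LHS = ∫_0^3 u(x) φ'(x) dx = ∫_0^3 (3*x^5 - 6*x^4 + 6*x^2 - 12*x) dx. Term by term:
  ∫_0^3 3*x^5 dx = 729/2;  ∫_0^3 -6*x^4 dx = -1458/5;  ∫_0^3 6*x^2 dx = 54;
  ∫_0^3 -12*x dx = -54.
Sum: 729/2 − 1458/5 + 54 − 54 = 729/10.
So LHS = 729/10.
∫_0^3 v(x) φ(x) dx = ∫_0^3 (9*x^5 - 27*x^4) dx. Term by term:
  ∫_0^3 9*x^5 dx = 2187/2;  ∫_0^3 -27*x^4 dx = -6561/5.
Sum: 2187/2 − 6561/5 = -2187/10.
So RHS = -∫_0^3 v(x) φ(x) dx = 2187/10.
LHS − RHS = -729/5 ≠ 0, so the identity fails.
(For a valid weak derivative the identity must hold for EVERY test function, in particular this one. The failure shows v is NOT the weak derivative of u.)
Correct weak derivative would be u'(x) = -3*x**2.


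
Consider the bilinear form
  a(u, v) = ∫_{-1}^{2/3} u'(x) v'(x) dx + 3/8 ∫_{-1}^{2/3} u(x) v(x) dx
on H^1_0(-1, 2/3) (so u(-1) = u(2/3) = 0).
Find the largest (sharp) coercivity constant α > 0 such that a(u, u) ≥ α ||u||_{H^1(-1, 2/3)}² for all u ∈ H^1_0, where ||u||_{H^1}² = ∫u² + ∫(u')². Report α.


α = 3*(25 + 24*π^2)/(8*(25 + 9*π^2))

Coercivity of a(·,·) on H^1_0(-1, 2/3) means a(u, u) ≥ α ||u||_{H^1}² for every u ∈ H^1_0.
The interval has length L = 5/3, and Poincaré/coercivity depend only on L. Here a(u, u) = ∫(u')² + (3/8)·∫u².
Here 0 < c = 3/8 < 1. The condition a(u,u) ≥ α||u||_{H^1}² reads (1−α)∫(u')² ≥ (α−c)∫u². Any admissible α is ≤ 1 (rapidly oscillating u have ∫u²/∫(u')² → 0), and α = 1 would force 0 ≥ (1−c)∫u², impossible since c < 1; so 1−α > 0. By the sharp Poincaré inequality on H^1_0 of an interval of length L, ∫(u')² ≥ (π/L)²∫u² with equality for the first sine mode sin(π(x−x₀)/L) (x₀ the left endpoint), so the inequality holds for all u iff (1−α)(π/L)² ≥ α − c, i.e. α ≤ ((π/L)² + c)/((π/L)² + 1) = (1 + c(L/π)²)/(1 + (L/π)²). With (π/L)² = 9*π^2/25 and c = 3/8, the largest admissible constant is α = ((π/L)² + c)/((π/L)² + 1).
Simplifying, α = 3*(25 + 24*π^2)/(8*(25 + 9*π^2)).


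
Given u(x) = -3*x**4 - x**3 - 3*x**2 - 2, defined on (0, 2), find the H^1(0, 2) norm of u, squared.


||u||_{H^1}^2 = 207416/35

The H^1 norm (squared) on an interval (0, L) is
  ||u||_{H^1}^2 = ∫_0^L u(x)^2 dx + ∫_0^L u'(x)^2 dx.
Compute u'(x) = -12*x**3 - 3*x**2 - 6*x.
Then u(x)^2 = 9*x**8 + 6*x**7 + 19*x**6 + 6*x**5 + 21*x**4 + 4*x**3 + 12*x**2 + 4 and u'(x)^2 = 144*x**6 + 72*x**5 + 153*x**4 + 36*x**3 + 36*x**2.
Integrate each monomial from 0 to 2 using ∫_0^2 c·x^n dx = c·2^(n+1)/(n+1):
  ∫_0^2 u(x)^2 dx = ∫_0^2 (9*x^8 + 6*x^7 + 19*x^6 + 6*x^5 + 21*x^4 + 4*x^3 + 12*x^2 + 4) dx. Term by term:
    ∫_0^2 9*x^8 dx = 512;  ∫_0^2 6*x^7 dx = 192;  ∫_0^2 19*x^6 dx = 2432/7;
    ∫_0^2 6*x^5 dx = 64;  ∫_0^2 21*x^4 dx = 672/5;  ∫_0^2 4*x^3 dx = 16;
    ∫_0^2 12*x^2 dx = 32;  ∫_0^2 4 dx = 8.
  Sum: 512 + 192 + 2432/7 + 64 + 672/5 + 16 + 32 + 8 = 45704/35.
  ∫_0^2 u'(x)^2 dx = ∫_0^2 (144*x^6 + 72*x^5 + 153*x^4 + 36*x^3 + 36*x^2) dx. Term by term:
    ∫_0^2 144*x^6 dx = 18432/7;  ∫_0^2 72*x^5 dx = 768;  ∫_0^2 153*x^4 dx = 4896/5;
    ∫_0^2 36*x^3 dx = 144;  ∫_0^2 36*x^2 dx = 96.
  Sum: 18432/7 + 768 + 4896/5 + 144 + 96 = 161712/35.
Adding: ||u||_{H^1}^2 = 45704/35 + 161712/35 = 207416/35.


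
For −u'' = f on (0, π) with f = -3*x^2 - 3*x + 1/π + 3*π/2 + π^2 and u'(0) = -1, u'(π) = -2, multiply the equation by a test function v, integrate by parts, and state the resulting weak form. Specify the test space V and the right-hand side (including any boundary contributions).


V = H^1(0, π) (v unrestricted at boundary; u is determined up to an additive constant); weak form: ∫_0^π u'v' dx = ∫_0^π (-3*x^2 - 3*x + 1/π + 3*π/2 + π^2) v dx − 2·v(π) + v(0) for all v ∈ V.

Multiply both sides by a test function v and integrate from 0 to π:
  ∫_0^π −u''(x) v(x) dx = ∫_0^π f(x) v(x) dx.
Integrate the LHS by parts once:
  ∫_0^π −u'' v dx = −[u'(x) v(x)]_0^π + ∫_0^π u'(x) v'(x) dx.
Thus ∫_0^π u'(x) v'(x) dx = ∫_0^π f(x) v(x) dx + [u'(x) v(x)]_0^π.
Choose V so that boundary terms are either known or forced to vanish.
u has inhomogeneous Neumann u'(0) = -1, u'(π) = -2. [u' v]_0^π = (-2)·v(π) − (-1)·v(0) = − 2·v(π) + v(0). Take V = H^1(0, π); boundary term becomes part of RHS.
Weak formulation: find u (satisfying any essential BC) such that ∫_0^π u'(x) v'(x) dx = ∫_0^π f v dx − 2·v(π) + v(0) for all v ∈ V (Neumann data are natural BCs: they enter the RHS as boundary terms).
Substituting f(x) = -3*x^2 - 3*x + 1/π + 3*π/2 + π^2, the right-hand side is ∫_0^π (-3*x^2 - 3*x + 1/π + 3*π/2 + π^2) v dx − 2·v(π) + v(0).
Compatibility check (pure Neumann): taking v ≡ 1 ∈ V gives 0 = ∫_0^π f dx + (-2) − (-1), i.e. ∫_0^π f dx must equal u'(0) − u'(π) = 1. Indeed ∫_0^π (-3*x^2 - 3*x + 1/π + 3*π/2 + π^2) dx = 1, so the data are compatible. The solution is then unique only up to an additive constant (fix it e.g. by requiring ∫_0^π u dx = 0).


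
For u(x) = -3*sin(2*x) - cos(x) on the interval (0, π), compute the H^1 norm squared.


||u||_{H^1(0,π)}^2 = 16 + 47*π/2

u'(x) = sin(x) - 6*cos(2*x).
Expand u² and (u')² and integrate term by term on (0, π), using: for integers n ≥ 1, ∫_0^π sin²(nx) dx = ∫_0^π cos²(nx) dx = π/2; for n ≠ n', ∫_0^π sin(nx)sin(n'x) dx = ∫_0^π cos(nx)cos(n'x) dx = 0; and by product-to-sum, ∫_0^π sin(nx)cos(n'x) dx = ½∫_0^π [sin((n+n')x) + sin((n−n')x)] dx, which is 0 when n+n' is even and 2n/(n²−n'²) when n+n' is odd (it need not vanish on (0, π)).
  u² squared terms: (-1)²·∫cos(x)² dx = 1·π/2 = π/2;  (-3)²·∫sin(2x)² dx = 9·π/2 = 9*π/2.
  u² cross terms: 2·(-1)·(-3)·∫cos(x)·sin(2x) dx = 6·(4/3) = 8.
  So ∫_0^π u² dx = π/2 + 9*π/2 + 8 = 8 + 5*π.
  (u')² squared terms: (-6)²·∫cos(2x)² dx = 36·π/2 = 18*π;  (1)²·∫sin(x)² dx = 1·π/2 = π/2.
  (u')² cross terms: 2·(-6)·(1)·∫cos(2x)·sin(x) dx = -12·(-2/3) = 8.
  So ∫_0^π (u')² dx = 18*π + π/2 + 8 = 8 + 37*π/2.
||u||_{H^1}^2 = (8 + 5*π) + (8 + 37*π/2) = 16 + 47*π/2.


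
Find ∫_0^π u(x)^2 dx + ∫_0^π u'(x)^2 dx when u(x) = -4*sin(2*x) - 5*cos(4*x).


||u||_{H^1(0,π)}^2 = 505*π/2

u'(x) = 20*sin(4*x) - 8*cos(2*x).
Expand u² and (u')² and integrate term by term on (0, π), using: for integers n ≥ 1, ∫_0^π sin²(nx) dx = ∫_0^π cos²(nx) dx = π/2; for n ≠ n', ∫_0^π sin(nx)sin(n'x) dx = ∫_0^π cos(nx)cos(n'x) dx = 0; and by product-to-sum, ∫_0^π sin(nx)cos(n'x) dx = ½∫_0^π [sin((n+n')x) + sin((n−n')x)] dx, which is 0 when n+n' is even and 2n/(n²−n'²) when n+n' is odd (it need not vanish on (0, π)).
  u² squared terms: (-5)²·∫cos(4x)² dx = 25·π/2 = 25*π/2;  (-4)²·∫sin(2x)² dx = 16·π/2 = 8*π.
  u² cross terms: 2·(-5)·(-4)·∫cos(4x)·sin(2x) dx = 40·(0) = 0.
  So ∫_0^π u² dx = 25*π/2 + 8*π + 0 = 41*π/2.
  (u')² squared terms: (-8)²·∫cos(2x)² dx = 64·π/2 = 32*π;  (20)²·∫sin(4x)² dx = 400·π/2 = 200*π.
  (u')² cross terms: 2·(-8)·(20)·∫cos(2x)·sin(4x) dx = -320·(0) = 0.
  So ∫_0^π (u')² dx = 32*π + 200*π + 0 = 232*π.
||u||_{H^1}^2 = (41*π/2) + (232*π) = 505*π/2.


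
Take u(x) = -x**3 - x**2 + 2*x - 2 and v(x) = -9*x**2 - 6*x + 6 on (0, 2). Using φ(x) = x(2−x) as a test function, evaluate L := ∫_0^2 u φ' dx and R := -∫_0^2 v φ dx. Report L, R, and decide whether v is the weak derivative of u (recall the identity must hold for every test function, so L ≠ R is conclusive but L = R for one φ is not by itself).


LHS = 24/5, RHS = 72/5. No, v is not the weak derivative of u.

u(x) = -x**3 - x**2 + 2*x - 2, classical derivative u'(x) = -3*x**2 - 2*x + 2.
φ(x) = x(2−x), so φ'(x) = 2 - 2*x.
Note φ(0) = φ(2) = 0, so the boundary term u·φ vanishes.
LHS = ∫_0^2 u(x) φ'(x) dx = ∫_0^2 (2*x^4 - 6*x^2 + 8*x - 4) dx. Term by term:
  ∫_0^2 2*x^4 dx = 64/5;  ∫_0^2 -6*x^2 dx = -16;  ∫_0^2 8*x dx = 16;
  ∫_0^2 -4 dx = -8.
Sum: 64/5 − 16 + 16 − 8 = 24/5.
So LHS = 24/5.
∫_0^2 v(x) φ(x) dx = ∫_0^2 (9*x^4 - 12*x^3 - 18*x^2 + 12*x) dx. Term by term:
  ∫_0^2 9*x^4 dx = 288/5;  ∫_0^2 -12*x^3 dx = -48;  ∫_0^2 -18*x^2 dx = -48;
  ∫_0^2 12*x dx = 24.
Sum: 288/5 − 48 − 48 + 24 = -72/5.
So RHS = -∫_0^2 v(x) φ(x) dx = 72/5.
LHS − RHS = -48/5 ≠ 0, so the identity fails.
(For a valid weak derivative the identity must hold for EVERY test function, in particular this one. The failure shows v is NOT the weak derivative of u.)
Correct weak derivative would be u'(x) = -3*x**2 - 2*x + 2.


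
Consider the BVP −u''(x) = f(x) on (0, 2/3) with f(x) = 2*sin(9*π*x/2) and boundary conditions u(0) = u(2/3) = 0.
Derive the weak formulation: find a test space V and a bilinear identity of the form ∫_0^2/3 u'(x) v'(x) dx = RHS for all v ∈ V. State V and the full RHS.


V = H^1_0(0, 2/3) (so v(0) = v(2/3) = 0); weak form: ∫_0^2/3 u'v' dx = ∫_0^2/3 (2*sin(9*π*x/2)) v dx for all v ∈ V.

Multiply both sides by a test function v and integrate from 0 to 2/3:
  ∫_0^2/3 −u''(x) v(x) dx = ∫_0^2/3 f(x) v(x) dx.
Integrate the LHS by parts once:
  ∫_0^2/3 −u'' v dx = −[u'(x) v(x)]_0^2/3 + ∫_0^2/3 u'(x) v'(x) dx.
Thus ∫_0^2/3 u'(x) v'(x) dx = ∫_0^2/3 f(x) v(x) dx + [u'(x) v(x)]_0^2/3.
Choose V so that boundary terms are either known or forced to vanish.
u is Dirichlet: u(0) = u(2/3) = 0. Let V = H^1_0(0, 2/3); then v(0) = v(2/3) = 0, and [u' v]_0^2/3 = 0.
Weak formulation: find u (satisfying any essential BC) such that ∫_0^2/3 u'(x) v'(x) dx = ∫_0^2/3 f v dx for all v ∈ V.
Substituting f(x) = 2*sin(9*π*x/2), the right-hand side is ∫_0^2/3 (2*sin(9*π*x/2)) v dx.


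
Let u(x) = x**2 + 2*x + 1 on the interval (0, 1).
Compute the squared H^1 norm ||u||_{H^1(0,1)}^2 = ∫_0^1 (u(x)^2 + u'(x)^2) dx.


||u||_{H^1}^2 = 233/15

The H^1 norm (squared) on an interval (0, L) is
  ||u||_{H^1}^2 = ∫_0^L u(x)^2 dx + ∫_0^L u'(x)^2 dx.
Compute u'(x) = 2*x + 2.
Then u(x)^2 = x**4 + 4*x**3 + 6*x**2 + 4*x + 1 and u'(x)^2 = 4*x**2 + 8*x + 4.
Integrate each monomial from 0 to 1 using ∫_0^1 c·x^n dx = c·1^(n+1)/(n+1):
  ∫_0^1 u(x)^2 dx = ∫_0^1 (x^4 + 4*x^3 + 6*x^2 + 4*x + 1) dx. Term by term:
    ∫_0^1 x^4 dx = 1/5;  ∫_0^1 4*x^3 dx = 1;  ∫_0^1 6*x^2 dx = 2;
    ∫_0^1 4*x dx = 2;  ∫_0^1 1 dx = 1.
  Sum: 1/5 + 1 + 2 + 2 + 1 = 31/5.
  ∫_0^1 u'(x)^2 dx = ∫_0^1 (4*x^2 + 8*x + 4) dx. Term by term:
    ∫_0^1 4*x^2 dx = 4/3;  ∫_0^1 8*x dx = 4;  ∫_0^1 4 dx = 4.
  Sum: 4/3 + 4 + 4 = 28/3.
Adding: ||u||_{H^1}^2 = 31/5 + 28/3 = 233/15.


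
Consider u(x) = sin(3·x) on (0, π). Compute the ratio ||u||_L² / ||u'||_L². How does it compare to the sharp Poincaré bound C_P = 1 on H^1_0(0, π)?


||u||_L² / ||u'||_L² = 1/3 < C_P = 1.

u(x) = sin(3·x), so u'(x) = 3*cos(3*x).
Writing u(x) = A·sin(kπx/L) with A = 1 and k = 3, use ∫_0^L sin²(kπx/L) dx = L/2 and ∫_0^L cos²(kπx/L) dx = L/2.
u² = 1·sin²(3·x) and (u')² = 9·cos²(3·x), and each of sin², cos² integrates to L/2 = π/2 over (0, π).
∫_0^π u² dx = π/2, so ||u||_L² = sqrt(2)*sqrt(π)/2.
∫_0^π (u')² dx = 9*π/2, so ||u'||_L² = 3*sqrt(2)*sqrt(π)/2.
Ratio ||u||_L² / ||u'||_L² = 1/3.
Sharp Poincaré constant on H^1_0(0, π) is C_P = L/π = 1, achieved by sin(x).
This is the k = 3 harmonic; the ratio L/(kπ) is strictly less than C_P = L/π, consistent with the sharp inequality ||u||_L² ≤ C_P ||u'||_L².


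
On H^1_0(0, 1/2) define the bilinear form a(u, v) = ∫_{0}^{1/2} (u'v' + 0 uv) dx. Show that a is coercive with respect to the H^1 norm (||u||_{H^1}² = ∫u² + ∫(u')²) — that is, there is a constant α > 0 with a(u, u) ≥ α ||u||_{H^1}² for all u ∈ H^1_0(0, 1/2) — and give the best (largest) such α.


α = 4*π^2/(1 + 4*π^2)

Coercivity of a(·,·) on H^1_0(0, 1/2) means a(u, u) ≥ α ||u||_{H^1}² for every u ∈ H^1_0.
The interval has length L = 1/2, and Poincaré/coercivity depend only on L. Here a(u, u) = ∫(u')² + (0)·∫u².
Here c = 0, so a(u,u) = ∫(u')² alone. The condition a(u,u) ≥ α||u||_{H^1}² reads (1−α)∫(u')² ≥ (α−c)∫u². Any admissible α is ≤ 1 (rapidly oscillating u have ∫u²/∫(u')² → 0), and α = 1 would force 0 ≥ (1−c)∫u², impossible since c < 1; so 1−α > 0. By the sharp Poincaré inequality on H^1_0 of an interval of length L, ∫(u')² ≥ (π/L)²∫u² with equality for the first sine mode sin(π(x−x₀)/L) (x₀ the left endpoint), so the inequality holds for all u iff (1−α)(π/L)² ≥ α − c, i.e. α ≤ ((π/L)² + c)/((π/L)² + 1) = (1 + c(L/π)²)/(1 + (L/π)²). (Direct route, valid since c ≤ 0: Poincaré gives c∫u² ≥ c(L/π)²∫(u')², so a(u,u) ≥ (1 + c(L/π)²)∫(u')², while ||u||_{H^1}² ≤ (1 + (L/π)²)∫(u')²; dividing yields the same α.) With (π/L)² = 4*π^2 and c = 0, the largest admissible constant is α = ((π/L)² + c)/((π/L)² + 1).
Simplifying, α = 4*π^2/(1 + 4*π^2).


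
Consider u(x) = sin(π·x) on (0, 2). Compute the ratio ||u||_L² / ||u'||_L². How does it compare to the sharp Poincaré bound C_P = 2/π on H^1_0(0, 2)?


||u||_L² / ||u'||_L² = 1/π < C_P = 2/π.

u(x) = sin(π·x), so u'(x) = π*cos(π*x).
Writing u(x) = A·sin(kπx/L) with A = 1 and k = 2, use ∫_0^L sin²(kπx/L) dx = L/2 and ∫_0^L cos²(kπx/L) dx = L/2.
u² = 1·sin²(π·x) and (u')² = π^2·cos²(π·x), and each of sin², cos² integrates to L/2 = 1 over (0, 2).
∫_0^2 u² dx = 1, so ||u||_L² = 1.
∫_0^2 (u')² dx = π^2, so ||u'||_L² = π.
Ratio ||u||_L² / ||u'||_L² = 1/π.
Sharp Poincaré constant on H^1_0(0, 2) is C_P = L/π = 2/π, achieved by sin(π/2·x).
This is the k = 2 harmonic; the ratio L/(kπ) is strictly less than C_P = L/π, consistent with the sharp inequality ||u||_L² ≤ C_P ||u'||_L².


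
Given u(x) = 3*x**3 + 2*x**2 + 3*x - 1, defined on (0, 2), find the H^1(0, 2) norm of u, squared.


||u||_{H^1}^2 = 53192/35

The H^1 norm (squared) on an interval (0, L) is
  ||u||_{H^1}^2 = ∫_0^L u(x)^2 dx + ∫_0^L u'(x)^2 dx.
Compute u'(x) = 9*x**2 + 4*x + 3.
Then u(x)^2 = 9*x**6 + 12*x**5 + 22*x**4 + 6*x**3 + 5*x**2 - 6*x + 1 and u'(x)^2 = 81*x**4 + 72*x**3 + 70*x**2 + 24*x + 9.
Integrate each monomial from 0 to 2 using ∫_0^2 c·x^n dx = c·2^(n+1)/(n+1):
  ∫_0^2 u(x)^2 dx = ∫_0^2 (9*x^6 + 12*x^5 + 22*x^4 + 6*x^3 + 5*x^2 - 6*x + 1) dx. Term by term:
    ∫_0^2 9*x^6 dx = 1152/7;  ∫_0^2 12*x^5 dx = 128;  ∫_0^2 22*x^4 dx = 704/5;
    ∫_0^2 6*x^3 dx = 24;  ∫_0^2 5*x^2 dx = 40/3;  ∫_0^2 -6*x dx = -12;
    ∫_0^2 1 dx = 2.
  Sum: 1152/7 + 128 + 704/5 + 24 + 40/3 − 12 + 2 = 48374/105.
  ∫_0^2 u'(x)^2 dx = ∫_0^2 (81*x^4 + 72*x^3 + 70*x^2 + 24*x + 9) dx. Term by term:
    ∫_0^2 81*x^4 dx = 2592/5;  ∫_0^2 72*x^3 dx = 288;  ∫_0^2 70*x^2 dx = 560/3;
    ∫_0^2 24*x dx = 48;  ∫_0^2 9 dx = 18.
  Sum: 2592/5 + 288 + 560/3 + 48 + 18 = 15886/15.
Adding: ||u||_{H^1}^2 = 48374/105 + 15886/15 = 53192/35.


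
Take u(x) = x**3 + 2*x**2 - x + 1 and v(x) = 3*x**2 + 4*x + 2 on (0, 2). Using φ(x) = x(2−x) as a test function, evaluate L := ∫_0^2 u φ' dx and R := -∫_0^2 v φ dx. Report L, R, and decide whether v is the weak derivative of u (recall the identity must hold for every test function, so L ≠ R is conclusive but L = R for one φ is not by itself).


LHS = -44/5, RHS = -64/5. No, v is not the weak derivative of u.

u(x) = x**3 + 2*x**2 - x + 1, classical derivative u'(x) = 3*x**2 + 4*x - 1.
φ(x) = x(2−x), so φ'(x) = 2 - 2*x.
Note φ(0) = φ(2) = 0, so the boundary term u·φ vanishes.
LHS = ∫_0^2 u(x) φ'(x) dx = ∫_0^2 (-2*x^4 - 2*x^3 + 6*x^2 - 4*x + 2) dx. Term by term:
  ∫_0^2 -2*x^4 dx = -64/5;  ∫_0^2 -2*x^3 dx = -8;  ∫_0^2 6*x^2 dx = 16;
  ∫_0^2 -4*x dx = -8;  ∫_0^2 2 dx = 4.
Sum: -64/5 − 8 + 16 − 8 + 4 = -44/5.
So LHS = -44/5.
∫_0^2 v(x) φ(x) dx = ∫_0^2 (-3*x^4 + 2*x^3 + 6*x^2 + 4*x) dx. Term by term:
  ∫_0^2 -3*x^4 dx = -96/5;  ∫_0^2 2*x^3 dx = 8;  ∫_0^2 6*x^2 dx = 16;
  ∫_0^2 4*x dx = 8.
Sum: -96/5 + 8 + 16 + 8 = 64/5.
So RHS = -∫_0^2 v(x) φ(x) dx = -64/5.
LHS − RHS = 4 ≠ 0, so the identity fails.
(For a valid weak derivative the identity must hold for EVERY test function, in particular this one. The failure shows v is NOT the weak derivative of u.)
Correct weak derivative would be u'(x) = 3*x**2 + 4*x - 1.


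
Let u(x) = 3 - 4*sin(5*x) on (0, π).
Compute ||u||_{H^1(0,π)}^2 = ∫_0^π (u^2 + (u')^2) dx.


||u||_{H^1(0,π)}^2 = -48/5 + 217*π

u'(x) = -20*cos(5*x).
Expand u² and (u')² and integrate term by term on (0, π), using: for integers n ≥ 1, ∫_0^π sin²(nx) dx = ∫_0^π cos²(nx) dx = π/2; for n ≠ n', ∫_0^π sin(nx)sin(n'x) dx = ∫_0^π cos(nx)cos(n'x) dx = 0; and by product-to-sum, ∫_0^π sin(nx)cos(n'x) dx = ½∫_0^π [sin((n+n')x) + sin((n−n')x)] dx, which is 0 when n+n' is even and 2n/(n²−n'²) when n+n' is odd (it need not vanish on (0, π)). For the constant mode: ∫_0^π 1 dx = π, ∫_0^π cos(nx) dx = 0, ∫_0^π sin(nx) dx = (1−(−1)^n)/n.
  u² squared terms: (3)²·∫1 dx = 9·π = 9*π;  (-4)²·∫sin(5x)² dx = 16·π/2 = 8*π.
  u² cross terms: 2·(3)·(-4)·∫1·sin(5x) dx = -24·(2/5) = -48/5.
  So ∫_0^π u² dx = 9*π + 8*π − 48/5 = -48/5 + 17*π.
  (u')² squared terms: (-20)²·∫cos(5x)² dx = 400·π/2 = 200*π.
  So ∫_0^π (u')² dx = 200*π.
||u||_{H^1}^2 = (-48/5 + 17*π) + (200*π) = -48/5 + 217*π.


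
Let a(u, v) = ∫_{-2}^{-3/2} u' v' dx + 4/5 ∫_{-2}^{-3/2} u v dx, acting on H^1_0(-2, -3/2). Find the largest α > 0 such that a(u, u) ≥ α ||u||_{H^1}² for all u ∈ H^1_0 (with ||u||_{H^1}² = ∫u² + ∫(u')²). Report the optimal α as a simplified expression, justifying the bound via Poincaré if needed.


α = 4*(1 + 5*π^2)/(5*(1 + 4*π^2))

Coercivity of a(·,·) on H^1_0(-2, -3/2) means a(u, u) ≥ α ||u||_{H^1}² for every u ∈ H^1_0.
The interval has length L = 1/2, and Poincaré/coercivity depend only on L. Here a(u, u) = ∫(u')² + (4/5)·∫u².
Here 0 < c = 4/5 < 1. The condition a(u,u) ≥ α||u||_{H^1}² reads (1−α)∫(u')² ≥ (α−c)∫u². Any admissible α is ≤ 1 (rapidly oscillating u have ∫u²/∫(u')² → 0), and α = 1 would force 0 ≥ (1−c)∫u², impossible since c < 1; so 1−α > 0. By the sharp Poincaré inequality on H^1_0 of an interval of length L, ∫(u')² ≥ (π/L)²∫u² with equality for the first sine mode sin(π(x−x₀)/L) (x₀ the left endpoint), so the inequality holds for all u iff (1−α)(π/L)² ≥ α − c, i.e. α ≤ ((π/L)² + c)/((π/L)² + 1) = (1 + c(L/π)²)/(1 + (L/π)²). With (π/L)² = 4*π^2 and c = 4/5, the largest admissible constant is α = ((π/L)² + c)/((π/L)² + 1).
Simplifying, α = 4*(1 + 5*π^2)/(5*(1 + 4*π^2)).


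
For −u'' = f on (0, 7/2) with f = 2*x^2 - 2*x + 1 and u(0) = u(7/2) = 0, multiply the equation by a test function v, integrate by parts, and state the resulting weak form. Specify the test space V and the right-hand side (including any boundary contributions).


V = H^1_0(0, 7/2) (so v(0) = v(7/2) = 0); weak form: ∫_0^7/2 u'v' dx = ∫_0^7/2 (2*x^2 - 2*x + 1) v dx for all v ∈ V.

Multiply both sides by a test function v and integrate from 0 to 7/2:
  ∫_0^7/2 −u''(x) v(x) dx = ∫_0^7/2 f(x) v(x) dx.
Integrate the LHS by parts once:
  ∫_0^7/2 −u'' v dx = −[u'(x) v(x)]_0^7/2 + ∫_0^7/2 u'(x) v'(x) dx.
Thus ∫_0^7/2 u'(x) v'(x) dx = ∫_0^7/2 f(x) v(x) dx + [u'(x) v(x)]_0^7/2.
Choose V so that boundary terms are either known or forced to vanish.
u is Dirichlet: u(0) = u(7/2) = 0. Let V = H^1_0(0, 7/2); then v(0) = v(7/2) = 0, and [u' v]_0^7/2 = 0.
Weak formulation: find u (satisfying any essential BC) such that ∫_0^7/2 u'(x) v'(x) dx = ∫_0^7/2 f v dx for all v ∈ V.
Substituting f(x) = 2*x^2 - 2*x + 1, the right-hand side is ∫_0^7/2 (2*x^2 - 2*x + 1) v dx.


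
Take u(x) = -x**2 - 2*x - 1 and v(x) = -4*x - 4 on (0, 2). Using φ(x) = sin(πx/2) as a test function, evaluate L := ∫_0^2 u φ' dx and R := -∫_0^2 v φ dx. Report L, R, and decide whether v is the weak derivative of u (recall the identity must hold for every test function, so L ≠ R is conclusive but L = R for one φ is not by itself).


LHS = 16/π, RHS = 32/π. No, v is not the weak derivative of u.

u(x) = -x**2 - 2*x - 1, classical derivative u'(x) = -2*x - 2.
φ(x) = sin(πx/2), so φ'(x) = π*cos(π*x/2)/2.
Note φ(0) = φ(2) = 0, so the boundary term u·φ vanishes.
LHS = ∫_0^2 u(x) φ'(x) dx = ∫_0^2 (-π*x^2*cos(π*x/2)/2 - π*x*cos(π*x/2) - π*cos(π*x/2)/2) dx. Term by term:
  ∫_0^2 -π*cos(π*x/2)/2 dx = 0;  ∫_0^2 -π*x*cos(π*x/2) dx = 8/π;  ∫_0^2 -π*x^2*cos(π*x/2)/2 dx = 8/π.
Sum: 0 + 8/π + 8/π = 16/π.
So LHS = 16/π.
∫_0^2 v(x) φ(x) dx = ∫_0^2 (-4*x*sin(π*x/2) - 4*sin(π*x/2)) dx. Term by term:
  ∫_0^2 -4*sin(π*x/2) dx = -16/π;  ∫_0^2 -4*x*sin(π*x/2) dx = -16/π.
Sum: -16/π − 16/π = -32/π.
So RHS = -∫_0^2 v(x) φ(x) dx = 32/π.
LHS − RHS = -16/π ≠ 0, so the identity fails.
(For a valid weak derivative the identity must hold for EVERY test function, in particular this one. The failure shows v is NOT the weak derivative of u.)
Correct weak derivative would be u'(x) = -2*x - 2.


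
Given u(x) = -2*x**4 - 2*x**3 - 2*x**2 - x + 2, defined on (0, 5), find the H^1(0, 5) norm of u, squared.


||u||_{H^1}^2 = 155041100/63

The H^1 norm (squared) on an interval (0, L) is
  ||u||_{H^1}^2 = ∫_0^L u(x)^2 dx + ∫_0^L u'(x)^2 dx.
Compute u'(x) = -8*x**3 - 6*x**2 - 4*x - 1.
Then u(x)^2 = 4*x**8 + 8*x**7 + 12*x**6 + 12*x**5 - 4*x**3 - 7*x**2 - 4*x + 4 and u'(x)^2 = 64*x**6 + 96*x**5 + 100*x**4 + 64*x**3 + 28*x**2 + 8*x + 1.
Integrate each monomial from 0 to 5 using ∫_0^5 c·x^n dx = c·5^(n+1)/(n+1):
  ∫_0^5 u(x)^2 dx = ∫_0^5 (4*x^8 + 8*x^7 + 12*x^6 + 12*x^5 - 4*x^3 - 7*x^2 - 4*x + 4) dx. Term by term:
    ∫_0^5 4*x^8 dx = 7812500/9;  ∫_0^5 8*x^7 dx = 390625;  ∫_0^5 12*x^6 dx = 937500/7;
    ∫_0^5 12*x^5 dx = 31250;  ∫_0^5 -4*x^3 dx = -625;  ∫_0^5 -7*x^2 dx = -875/3;
    ∫_0^5 -4*x dx = -50;  ∫_0^5 4 dx = 20.
  Sum: 7812500/9 + 390625 + 937500/7 + 31250 − 625 − 875/3 − 50 + 20 = 89643485/63.
  ∫_0^5 u'(x)^2 dx = ∫_0^5 (64*x^6 + 96*x^5 + 100*x^4 + 64*x^3 + 28*x^2 + 8*x + 1) dx. Term by term:
    ∫_0^5 64*x^6 dx = 5000000/7;  ∫_0^5 96*x^5 dx = 250000;  ∫_0^5 100*x^4 dx = 62500;
    ∫_0^5 64*x^3 dx = 10000;  ∫_0^5 28*x^2 dx = 3500/3;  ∫_0^5 8*x dx = 100;
    ∫_0^5 1 dx = 5.
  Sum: 5000000/7 + 250000 + 62500 + 10000 + 3500/3 + 100 + 5 = 21799205/21.
Adding: ||u||_{H^1}^2 = 89643485/63 + 21799205/21 = 155041100/63.


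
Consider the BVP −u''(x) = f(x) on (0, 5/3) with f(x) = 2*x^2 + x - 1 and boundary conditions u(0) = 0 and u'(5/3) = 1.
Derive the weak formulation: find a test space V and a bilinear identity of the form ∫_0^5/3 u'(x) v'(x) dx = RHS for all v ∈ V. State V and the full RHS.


V = {v ∈ H^1(0, 5/3) : v(0) = 0} (test functions vanish at x = 0 where u is specified); weak form: ∫_0^5/3 u'v' dx = ∫_0^5/3 (2*x^2 + x - 1) v dx + v(5/3) for all v ∈ V.

Multiply both sides by a test function v and integrate from 0 to 5/3:
  ∫_0^5/3 −u''(x) v(x) dx = ∫_0^5/3 f(x) v(x) dx.
Integrate the LHS by parts once:
  ∫_0^5/3 −u'' v dx = −[u'(x) v(x)]_0^5/3 + ∫_0^5/3 u'(x) v'(x) dx.
Thus ∫_0^5/3 u'(x) v'(x) dx = ∫_0^5/3 f(x) v(x) dx + [u'(x) v(x)]_0^5/3.
Choose V so that boundary terms are either known or forced to vanish.
Mixed BC: u(0) = 0 (Dirichlet) and u'(5/3) = 1 (Neumann). Define V = {v ∈ H^1(0, 5/3) : v(0) = 0}. Then [u' v]_0^5/3 = u'(5/3)·v(5/3) − u'(0)·0 = v(5/3).
Weak formulation: find u (satisfying any essential BC) such that ∫_0^5/3 u'(x) v'(x) dx = ∫_0^5/3 f v dx + v(5/3) for all v ∈ V (Dirichlet at 0 absorbed into V; Neumann datum at x = 5/3 contributes the boundary term).
Substituting f(x) = 2*x^2 + x - 1, the right-hand side is ∫_0^5/3 (2*x^2 + x - 1) v dx + v(5/3).


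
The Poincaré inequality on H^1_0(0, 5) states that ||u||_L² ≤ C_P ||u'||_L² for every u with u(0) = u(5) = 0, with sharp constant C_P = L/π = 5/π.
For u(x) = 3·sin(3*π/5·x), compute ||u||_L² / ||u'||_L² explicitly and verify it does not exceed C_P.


||u||_L² / ||u'||_L² = 5/(3*π) < C_P = 5/π.

u(x) = 3·sin(3*π/5·x), so u'(x) = 9*π*cos(3*π*x/5)/5.
Writing u(x) = A·sin(kπx/L) with A = 3 and k = 3, use ∫_0^L sin²(kπx/L) dx = L/2 and ∫_0^L cos²(kπx/L) dx = L/2.
u² = 9·sin²(3*π/5·x) and (u')² = 81*π^2/25·cos²(3*π/5·x), and each of sin², cos² integrates to L/2 = 5/2 over (0, 5).
∫_0^5 u² dx = 45/2, so ||u||_L² = 3*sqrt(10)/2.
∫_0^5 (u')² dx = 81*π^2/10, so ||u'||_L² = 9*sqrt(10)*π/10.
Ratio ||u||_L² / ||u'||_L² = 5/(3*π).
Sharp Poincaré constant on H^1_0(0, 5) is C_P = L/π = 5/π, achieved by sin(π/5·x).
This is the k = 3 harmonic; the ratio L/(kπ) is strictly less than C_P = L/π, consistent with the sharp inequality ||u||_L² ≤ C_P ||u'||_L².


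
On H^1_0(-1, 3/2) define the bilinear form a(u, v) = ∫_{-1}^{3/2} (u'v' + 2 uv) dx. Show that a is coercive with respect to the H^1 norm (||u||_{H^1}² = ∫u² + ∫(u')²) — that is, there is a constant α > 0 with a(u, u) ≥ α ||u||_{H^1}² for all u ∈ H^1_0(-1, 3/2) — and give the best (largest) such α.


α = 1

Coercivity of a(·,·) on H^1_0(-1, 3/2) means a(u, u) ≥ α ||u||_{H^1}² for every u ∈ H^1_0.
The interval has length L = 5/2, and Poincaré/coercivity depend only on L. Here a(u, u) = ∫(u')² + (2)·∫u².
Here c = 2 ≥ 1, so a(u,u) = ∫(u')² + c∫u² ≥ ∫(u')² + ∫u² = ||u||_{H^1}², i.e. α = 1 works. No larger α is possible: a(u,u) ≥ α||u||_{H^1}² means (1−α)∫(u')² ≥ (α−c)∫u², and for the modes u_n = sin(nπ(x−x₀)/L) (x₀ the left endpoint) one has ∫u_n²/∫(u_n')² = (L/(nπ))² → 0, so a(u_n,u_n)/||u_n||_{H^1}² → 1. Hence the optimal constant is α = 1.
Therefore α = 1.


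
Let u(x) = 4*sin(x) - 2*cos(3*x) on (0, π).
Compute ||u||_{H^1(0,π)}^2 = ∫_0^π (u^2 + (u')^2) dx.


||u||_{H^1(0,π)}^2 = 36*π

u'(x) = 6*sin(3*x) + 4*cos(x).
Expand u² and (u')² and integrate term by term on (0, π), using: for integers n ≥ 1, ∫_0^π sin²(nx) dx = ∫_0^π cos²(nx) dx = π/2; for n ≠ n', ∫_0^π sin(nx)sin(n'x) dx = ∫_0^π cos(nx)cos(n'x) dx = 0; and by product-to-sum, ∫_0^π sin(nx)cos(n'x) dx = ½∫_0^π [sin((n+n')x) + sin((n−n')x)] dx, which is 0 when n+n' is even and 2n/(n²−n'²) when n+n' is odd (it need not vanish on (0, π)).
  u² squared terms: (-2)²·∫cos(3x)² dx = 4·π/2 = 2*π;  (4)²·∫sin(x)² dx = 16·π/2 = 8*π.
  u² cross terms: 2·(-2)·(4)·∫cos(3x)·sin(x) dx = -16·(0) = 0.
  So ∫_0^π u² dx = 2*π + 8*π + 0 = 10*π.
  (u')² squared terms: (4)²·∫cos(x)² dx = 16·π/2 = 8*π;  (6)²·∫sin(3x)² dx = 36·π/2 = 18*π.
  (u')² cross terms: 2·(4)·(6)·∫cos(x)·sin(3x) dx = 48·(0) = 0.
  So ∫_0^π (u')² dx = 8*π + 18*π + 0 = 26*π.
||u||_{H^1}^2 = (10*π) + (26*π) = 36*π.


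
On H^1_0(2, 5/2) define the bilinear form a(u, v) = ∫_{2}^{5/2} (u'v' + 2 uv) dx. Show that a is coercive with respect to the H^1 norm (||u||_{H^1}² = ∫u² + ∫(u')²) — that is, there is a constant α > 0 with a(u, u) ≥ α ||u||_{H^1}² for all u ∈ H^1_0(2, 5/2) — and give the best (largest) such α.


α = 1

Coercivity of a(·,·) on H^1_0(2, 5/2) means a(u, u) ≥ α ||u||_{H^1}² for every u ∈ H^1_0.
The interval has length L = 1/2, and Poincaré/coercivity depend only on L. Here a(u, u) = ∫(u')² + (2)·∫u².
Here c = 2 ≥ 1, so a(u,u) = ∫(u')² + c∫u² ≥ ∫(u')² + ∫u² = ||u||_{H^1}², i.e. α = 1 works. No larger α is possible: a(u,u) ≥ α||u||_{H^1}² means (1−α)∫(u')² ≥ (α−c)∫u², and for the modes u_n = sin(nπ(x−x₀)/L) (x₀ the left endpoint) one has ∫u_n²/∫(u_n')² = (L/(nπ))² → 0, so a(u_n,u_n)/||u_n||_{H^1}² → 1. Hence the optimal constant is α = 1.
Therefore α = 1.


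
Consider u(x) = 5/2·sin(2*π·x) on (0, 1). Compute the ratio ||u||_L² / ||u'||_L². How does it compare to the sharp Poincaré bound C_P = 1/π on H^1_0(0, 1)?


||u||_L² / ||u'||_L² = 1/(2*π) < C_P = 1/π.

u(x) = 5/2·sin(2*π·x), so u'(x) = 5*π*cos(2*π*x).
Writing u(x) = A·sin(kπx/L) with A = 5/2 and k = 2, use ∫_0^L sin²(kπx/L) dx = L/2 and ∫_0^L cos²(kπx/L) dx = L/2.
u² = 25/4·sin²(2*π·x) and (u')² = 25*π^2·cos²(2*π·x), and each of sin², cos² integrates to L/2 = 1/2 over (0, 1).
∫_0^1 u² dx = 25/8, so ||u||_L² = 5*sqrt(2)/4.
∫_0^1 (u')² dx = 25*π^2/2, so ||u'||_L² = 5*sqrt(2)*π/2.
Ratio ||u||_L² / ||u'||_L² = 1/(2*π).
Sharp Poincaré constant on H^1_0(0, 1) is C_P = L/π = 1/π, achieved by sin(π·x).
This is the k = 2 harmonic; the ratio L/(kπ) is strictly less than C_P = L/π, consistent with the sharp inequality ||u||_L² ≤ C_P ||u'||_L².
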